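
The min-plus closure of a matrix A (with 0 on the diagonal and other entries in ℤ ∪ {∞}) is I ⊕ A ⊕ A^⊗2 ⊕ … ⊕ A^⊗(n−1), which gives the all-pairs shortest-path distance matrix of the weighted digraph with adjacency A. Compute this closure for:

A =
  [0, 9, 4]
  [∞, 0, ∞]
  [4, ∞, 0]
Closure =
  [0, 9, 4]
  [∞, 0, ∞]
  [4, 13, 0]

This is the Floyd-Warshall all-pairs shortest-path computation. For each intermediate vertex k = 0, 1, …, 2, update dist[i][j] ← min(dist[i][j], dist[i][k] + dist[k][j]). The final matrix gives, for each (i, j), the minimum total weight of any directed path from i to j (possibly empty when i = j).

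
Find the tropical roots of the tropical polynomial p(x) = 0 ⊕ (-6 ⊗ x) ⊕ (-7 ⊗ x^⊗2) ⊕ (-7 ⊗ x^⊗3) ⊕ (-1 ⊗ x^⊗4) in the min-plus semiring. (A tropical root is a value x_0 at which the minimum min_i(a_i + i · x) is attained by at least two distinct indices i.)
Roots: {-6, 0, 1, 6}

Each tropical root is a break point of the lower envelope of the lines y = a_i + i · x (there are 5 lines, with slopes 0, 1, ..., 4). Only the lines that attain the minimum somewhere contribute to roots; other lines are dominated. Here the surviving (envelope) indices are i = 4, i = 3, i = 2, i = 1, i = 0.
Intersections between consecutive envelope lines give the roots: for adjacent envelope indices i < j the intersection is x = (a_i − a_j) / (j − i). Reading off the sorted break points: {-6, 0, 1, 6}.
Verification: at each break x_0, at least two indices attain the minimum of min_i(a_i + i · x_0).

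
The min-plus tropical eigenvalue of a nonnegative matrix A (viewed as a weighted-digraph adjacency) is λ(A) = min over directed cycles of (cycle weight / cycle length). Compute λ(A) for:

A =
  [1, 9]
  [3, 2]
λ(A) = 1

Enumerate directed cycles and compute their means (weight / length). Sample:
  cycle 0 → 0: weight = 1, length = 1, mean = 1/1 ≈ 1.000
  cycle 1 → 1: weight = 2, length = 1, mean = 2/1 ≈ 2.000
  cycle 0 → 1 → 0: weight = 12, length = 2, mean = 12/2 ≈ 6.000
  cycle 1 → 0 → 1: weight = 12, length = 2, mean = 12/2 ≈ 6.000
Minimum mean = 1.000, attained e.g. along the cycle 0 → 0 with weight 1 and length 1. So λ(A) = 1/1 = 1.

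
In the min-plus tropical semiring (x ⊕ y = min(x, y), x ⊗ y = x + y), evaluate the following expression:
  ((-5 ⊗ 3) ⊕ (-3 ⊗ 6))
((-5 ⊗ 3) ⊕ (-3 ⊗ 6)) = -2

Expand innermost to outermost. Recall ⊕ takes the minimum of its arguments and ⊗ takes their sum. Working out the expression ((-5 ⊗ 3) ⊕ (-3 ⊗ 6)) gives -2.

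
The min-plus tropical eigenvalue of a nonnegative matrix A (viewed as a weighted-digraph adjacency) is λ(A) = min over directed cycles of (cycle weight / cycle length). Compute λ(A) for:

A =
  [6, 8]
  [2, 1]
λ(A) = 1

Enumerate directed cycles and compute their means (weight / length). Sample:
  cycle 0 → 0: weight = 6, length = 1, mean = 6/1 ≈ 6.000
  cycle 1 → 1: weight = 1, length = 1, mean = 1/1 ≈ 1.000
  cycle 0 → 1 → 0: weight = 10, length = 2, mean = 10/2 ≈ 5.000
  cycle 1 → 0 → 1: weight = 10, length = 2, mean = 10/2 ≈ 5.000
Minimum mean = 1.000, attained e.g. along the cycle 1 → 1 with weight 1 and length 1. So λ(A) = 1/1 = 1.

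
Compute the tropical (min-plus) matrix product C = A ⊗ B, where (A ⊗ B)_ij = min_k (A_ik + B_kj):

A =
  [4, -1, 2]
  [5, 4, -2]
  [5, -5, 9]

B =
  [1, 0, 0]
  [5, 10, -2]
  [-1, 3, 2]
A ⊗ B =
  [1, 4, -3]
  [-3, 1, 0]
  [0, 5, -7]

Apply the min-plus product entry-by-entry:
  C[0][0] = min over k of (A[0][0] + B[0][0] = 4 + 1 = 5, A[0][1] + B[1][0] = -1 + 5 = 4, A[0][2] + B[2][0] = 2 + -1 = 1) = 1 (attained at k = 2)
  C[0][1] = min over k of (A[0][0] + B[0][1] = 4 + 0 = 4, A[0][1] + B[1][1] = -1 + 10 = 9, A[0][2] + B[2][1] = 2 + 3 = 5) = 4 (attained at k = 0)
  C[0][2] = min over k of (A[0][0] + B[0][2] = 4 + 0 = 4, A[0][1] + B[1][2] = -1 + -2 = -3, A[0][2] + B[2][2] = 2 + 2 = 4) = -3 (attained at k = 1)
  C[1][0] = min over k of (A[1][0] + B[0][0] = 5 + 1 = 6, A[1][1] + B[1][0] = 4 + 5 = 9, A[1][2] + B[2][0] = -2 + -1 = -3) = -3 (attained at k = 2)
  C[1][1] = min over k of (A[1][0] + B[0][1] = 5 + 0 = 5, A[1][1] + B[1][1] = 4 + 10 = 14, A[1][2] + B[2][1] = -2 + 3 = 1) = 1 (attained at k = 2)
  C[1][2] = min over k of (A[1][0] + B[0][2] = 5 + 0 = 5, A[1][1] + B[1][2] = 4 + -2 = 2, A[1][2] + B[2][2] = -2 + 2 = 0) = 0 (attained at k = 2)
  C[2][0] = min over k of (A[2][0] + B[0][0] = 5 + 1 = 6, A[2][1] + B[1][0] = -5 + 5 = 0, A[2][2] + B[2][0] = 9 + -1 = 8) = 0 (attained at k = 1)
  C[2][1] = min over k of (A[2][0] + B[0][1] = 5 + 0 = 5, A[2][1] + B[1][1] = -5 + 10 = 5, A[2][2] + B[2][1] = 9 + 3 = 12) = 5 (attained at k = 0)
  C[2][2] = min over k of (A[2][0] + B[0][2] = 5 + 0 = 5, A[2][1] + B[1][2] = -5 + -2 = -7, A[2][2] + B[2][2] = 9 + 2 = 11) = -7 (attained at k = 1)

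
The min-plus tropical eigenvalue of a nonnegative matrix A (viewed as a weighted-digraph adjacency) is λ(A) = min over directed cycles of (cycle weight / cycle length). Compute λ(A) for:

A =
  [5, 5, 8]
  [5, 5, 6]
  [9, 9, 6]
λ(A) = 5

Enumerate directed cycles and compute their means (weight / length). Sample:
  cycle 0 → 0: weight = 5, length = 1, mean = 5/1 ≈ 5.000
  cycle 1 → 1: weight = 5, length = 1, mean = 5/1 ≈ 5.000
  cycle 2 → 2: weight = 6, length = 1, mean = 6/1 ≈ 6.000
  cycle 0 → 1 → 0: weight = 10, length = 2, mean = 10/2 ≈ 5.000
  cycle 0 → 2 → 0: weight = 17, length = 2, mean = 17/2 ≈ 8.500
  cycle 1 → 0 → 1: weight = 10, length = 2, mean = 10/2 ≈ 5.000
Minimum mean = 5.000, attained e.g. along the cycle 0 → 0 with weight 5 and length 1. So λ(A) = 5/1 = 5.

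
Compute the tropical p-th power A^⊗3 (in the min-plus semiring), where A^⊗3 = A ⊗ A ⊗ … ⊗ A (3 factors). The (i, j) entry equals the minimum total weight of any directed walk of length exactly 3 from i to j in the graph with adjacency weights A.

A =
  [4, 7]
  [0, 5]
A^⊗3 =
  [11, 14]
  [7, 11]

Each entry (A^⊗3)_ij equals the minimum over all length-3 walks i = v_0 → v_1 → … → v_3 = j of Σ_t A[v_t][v_{t+1}]. For example, for (i, j) = (0, 1) we minimise over 4 possible intermediate vertex sequences; the minimum is 14, attained along the walk 0 → 1 → 0 → 1.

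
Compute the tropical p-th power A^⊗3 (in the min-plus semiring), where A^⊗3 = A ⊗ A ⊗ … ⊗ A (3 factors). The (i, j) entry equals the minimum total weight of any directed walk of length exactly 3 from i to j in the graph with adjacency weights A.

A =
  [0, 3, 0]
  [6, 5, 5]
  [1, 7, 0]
A^⊗3 =
  [0, 3, 0]
  [6, 9, 5]
  [1, 4, 0]

Each entry (A^⊗3)_ij equals the minimum over all length-3 walks i = v_0 → v_1 → … → v_3 = j of Σ_t A[v_t][v_{t+1}]. For example, for (i, j) = (0, 2) we minimise over 9 possible intermediate vertex sequences; the minimum is 0, attained along the walk 0 → 0 → 0 → 2.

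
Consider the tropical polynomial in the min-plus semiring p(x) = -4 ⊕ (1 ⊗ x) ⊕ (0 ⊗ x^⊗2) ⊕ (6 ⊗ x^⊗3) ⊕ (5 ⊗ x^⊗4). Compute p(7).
p(7) = -4

A tropical monomial a ⊗ x^⊗i evaluates to a + i · x. Evaluating each term at x = 7:
  Term 0 contributes -4 + 0 · 7 = -4
  Term 1 contributes 1 + 1 · 7 = 8
  Term 2 contributes 0 + 2 · 7 = 14
  Term 3 contributes 6 + 3 · 7 = 27
  Term 4 contributes 5 + 4 · 7 = 33
p(7) = ⊕ of these = min[-4, 8, 14, 27, 33] = -4.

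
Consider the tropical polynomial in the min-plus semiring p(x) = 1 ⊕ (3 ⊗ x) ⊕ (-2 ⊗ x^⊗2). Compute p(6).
p(6) = 1

A tropical monomial a ⊗ x^⊗i evaluates to a + i · x. Evaluating each term at x = 6:
  Term 0 contributes 1 + 0 · 6 = 1
  Term 1 contributes 3 + 1 · 6 = 9
  Term 2 contributes -2 + 2 · 6 = 10
p(6) = ⊕ of these = min[1, 9, 10] = 1.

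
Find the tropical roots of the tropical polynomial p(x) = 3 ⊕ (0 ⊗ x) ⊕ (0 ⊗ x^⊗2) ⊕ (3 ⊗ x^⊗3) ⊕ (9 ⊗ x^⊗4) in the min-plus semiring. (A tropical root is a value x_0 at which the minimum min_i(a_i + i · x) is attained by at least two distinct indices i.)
Roots: {-6, -3, 0, 3}

Each tropical root is a break point of the lower envelope of the lines y = a_i + i · x (there are 5 lines, with slopes 0, 1, ..., 4). Only the lines that attain the minimum somewhere contribute to roots; other lines are dominated. Here the surviving (envelope) indices are i = 4, i = 3, i = 2, i = 1, i = 0.
Intersections between consecutive envelope lines give the roots: for adjacent envelope indices i < j the intersection is x = (a_i − a_j) / (j − i). Reading off the sorted break points: {-6, -3, 0, 3}.
Verification: at each break x_0, at least two indices attain the minimum of min_i(a_i + i · x_0).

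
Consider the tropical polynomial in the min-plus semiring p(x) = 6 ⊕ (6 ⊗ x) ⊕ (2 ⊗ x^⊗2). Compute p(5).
p(5) = 6

A tropical monomial a ⊗ x^⊗i evaluates to a + i · x. Evaluating each term at x = 5:
  Term 0 contributes 6 + 0 · 5 = 6
  Term 1 contributes 6 + 1 · 5 = 11
  Term 2 contributes 2 + 2 · 5 = 12
p(5) = ⊕ of these = min[6, 11, 12] = 6.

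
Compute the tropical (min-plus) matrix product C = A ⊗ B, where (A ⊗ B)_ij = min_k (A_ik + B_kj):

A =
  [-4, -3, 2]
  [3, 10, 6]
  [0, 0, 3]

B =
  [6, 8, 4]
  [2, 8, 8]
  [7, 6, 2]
A ⊗ B =
  [-1, 4, 0]
  [9, 11, 7]
  [2, 8, 4]

Apply the min-plus product entry-by-entry:
  C[0][0] = min over k of (A[0][0] + B[0][0] = -4 + 6 = 2, A[0][1] + B[1][0] = -3 + 2 = -1, A[0][2] + B[2][0] = 2 + 7 = 9) = -1 (attained at k = 1)
  C[0][1] = min over k of (A[0][0] + B[0][1] = -4 + 8 = 4, A[0][1] + B[1][1] = -3 + 8 = 5, A[0][2] + B[2][1] = 2 + 6 = 8) = 4 (attained at k = 0)
  C[0][2] = min over k of (A[0][0] + B[0][2] = -4 + 4 = 0, A[0][1] + B[1][2] = -3 + 8 = 5, A[0][2] + B[2][2] = 2 + 2 = 4) = 0 (attained at k = 0)
  C[1][0] = min over k of (A[1][0] + B[0][0] = 3 + 6 = 9, A[1][1] + B[1][0] = 10 + 2 = 12, A[1][2] + B[2][0] = 6 + 7 = 13) = 9 (attained at k = 0)
  C[1][1] = min over k of (A[1][0] + B[0][1] = 3 + 8 = 11, A[1][1] + B[1][1] = 10 + 8 = 18, A[1][2] + B[2][1] = 6 + 6 = 12) = 11 (attained at k = 0)
  C[1][2] = min over k of (A[1][0] + B[0][2] = 3 + 4 = 7, A[1][1] + B[1][2] = 10 + 8 = 18, A[1][2] + B[2][2] = 6 + 2 = 8) = 7 (attained at k = 0)
  C[2][0] = min over k of (A[2][0] + B[0][0] = 0 + 6 = 6, A[2][1] + B[1][0] = 0 + 2 = 2, A[2][2] + B[2][0] = 3 + 7 = 10) = 2 (attained at k = 1)
  C[2][1] = min over k of (A[2][0] + B[0][1] = 0 + 8 = 8, A[2][1] + B[1][1] = 0 + 8 = 8, A[2][2] + B[2][1] = 3 + 6 = 9) = 8 (attained at k = 0)
  C[2][2] = min over k of (A[2][0] + B[0][2] = 0 + 4 = 4, A[2][1] + B[1][2] = 0 + 8 = 8, A[2][2] + B[2][2] = 3 + 2 = 5) = 4 (attained at k = 0)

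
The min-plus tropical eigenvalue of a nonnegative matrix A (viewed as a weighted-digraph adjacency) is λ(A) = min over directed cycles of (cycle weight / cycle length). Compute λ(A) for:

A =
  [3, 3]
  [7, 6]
λ(A) = 3

Enumerate directed cycles and compute their means (weight / length). Sample:
  cycle 0 → 0: weight = 3, length = 1, mean = 3/1 ≈ 3.000
  cycle 1 → 1: weight = 6, length = 1, mean = 6/1 ≈ 6.000
  cycle 0 → 1 → 0: weight = 10, length = 2, mean = 10/2 ≈ 5.000
  cycle 1 → 0 → 1: weight = 10, length = 2, mean = 10/2 ≈ 5.000
Minimum mean = 3.000, attained e.g. along the cycle 0 → 0 with weight 3 and length 1. So λ(A) = 3/1 = 3.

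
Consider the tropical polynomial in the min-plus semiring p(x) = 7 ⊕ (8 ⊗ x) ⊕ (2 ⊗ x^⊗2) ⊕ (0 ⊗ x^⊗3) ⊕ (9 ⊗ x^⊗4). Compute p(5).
p(5) = 7

A tropical monomial a ⊗ x^⊗i evaluates to a + i · x. Evaluating each term at x = 5:
  Term 0 contributes 7 + 0 · 5 = 7
  Term 1 contributes 8 + 1 · 5 = 13
  Term 2 contributes 2 + 2 · 5 = 12
  Term 3 contributes 0 + 3 · 5 = 15
  Term 4 contributes 9 + 4 · 5 = 29
p(5) = ⊕ of these = min[7, 13, 12, 15, 29] = 7.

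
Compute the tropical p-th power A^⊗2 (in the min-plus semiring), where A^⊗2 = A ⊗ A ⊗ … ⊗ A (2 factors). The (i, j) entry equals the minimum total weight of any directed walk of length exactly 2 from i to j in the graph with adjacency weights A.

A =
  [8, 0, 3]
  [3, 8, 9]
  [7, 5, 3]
A^⊗2 =
  [3, 8, 6]
  [11, 3, 6]
  [8, 7, 6]

Each entry (A^⊗2)_ij equals the minimum over all length-2 walks i = v_0 → v_1 → … → v_2 = j of Σ_t A[v_t][v_{t+1}]. For example, for (i, j) = (0, 2) we minimise over 3 possible intermediate vertex sequences; the minimum is 6, attained along the walk 0 → 2 → 2.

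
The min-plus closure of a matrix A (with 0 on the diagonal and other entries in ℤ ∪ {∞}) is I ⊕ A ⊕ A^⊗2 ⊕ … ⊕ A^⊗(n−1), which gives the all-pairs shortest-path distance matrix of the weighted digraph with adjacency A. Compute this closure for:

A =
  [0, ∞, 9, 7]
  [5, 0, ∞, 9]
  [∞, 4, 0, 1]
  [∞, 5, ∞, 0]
Closure =
  [0, 12, 9, 7]
  [5, 0, 14, 9]
  [9, 4, 0, 1]
  [10, 5, 19, 0]

This is the Floyd-Warshall all-pairs shortest-path computation. For each intermediate vertex k = 0, 1, …, 3, update dist[i][j] ← min(dist[i][j], dist[i][k] + dist[k][j]). The final matrix gives, for each (i, j), the minimum total weight of any directed path from i to j (possibly empty when i = j).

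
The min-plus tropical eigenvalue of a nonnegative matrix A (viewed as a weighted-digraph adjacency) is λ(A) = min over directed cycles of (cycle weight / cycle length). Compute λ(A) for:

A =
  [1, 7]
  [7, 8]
λ(A) = 1

Enumerate directed cycles and compute their means (weight / length). Sample:
  cycle 0 → 0: weight = 1, length = 1, mean = 1/1 ≈ 1.000
  cycle 1 → 1: weight = 8, length = 1, mean = 8/1 ≈ 8.000
  cycle 0 → 1 → 0: weight = 14, length = 2, mean = 14/2 ≈ 7.000
  cycle 1 → 0 → 1: weight = 14, length = 2, mean = 14/2 ≈ 7.000
Minimum mean = 1.000, attained e.g. along the cycle 0 → 0 with weight 1 and length 1. So λ(A) = 1/1 = 1.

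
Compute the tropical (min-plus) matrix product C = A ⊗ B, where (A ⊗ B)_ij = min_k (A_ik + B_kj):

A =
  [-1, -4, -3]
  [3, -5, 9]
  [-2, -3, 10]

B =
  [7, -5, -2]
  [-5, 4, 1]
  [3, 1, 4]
A ⊗ B =
  [-9, -6, -3]
  [-10, -2, -4]
  [-8, -7, -4]

Apply the min-plus product entry-by-entry:
  C[0][0] = min over k of (A[0][0] + B[0][0] = -1 + 7 = 6, A[0][1] + B[1][0] = -4 + -5 = -9, A[0][2] + B[2][0] = -3 + 3 = 0) = -9 (attained at k = 1)
  C[0][1] = min over k of (A[0][0] + B[0][1] = -1 + -5 = -6, A[0][1] + B[1][1] = -4 + 4 = 0, A[0][2] + B[2][1] = -3 + 1 = -2) = -6 (attained at k = 0)
  C[0][2] = min over k of (A[0][0] + B[0][2] = -1 + -2 = -3, A[0][1] + B[1][2] = -4 + 1 = -3, A[0][2] + B[2][2] = -3 + 4 = 1) = -3 (attained at k = 0)
  C[1][0] = min over k of (A[1][0] + B[0][0] = 3 + 7 = 10, A[1][1] + B[1][0] = -5 + -5 = -10, A[1][2] + B[2][0] = 9 + 3 = 12) = -10 (attained at k = 1)
  C[1][1] = min over k of (A[1][0] + B[0][1] = 3 + -5 = -2, A[1][1] + B[1][1] = -5 + 4 = -1, A[1][2] + B[2][1] = 9 + 1 = 10) = -2 (attained at k = 0)
  C[1][2] = min over k of (A[1][0] + B[0][2] = 3 + -2 = 1, A[1][1] + B[1][2] = -5 + 1 = -4, A[1][2] + B[2][2] = 9 + 4 = 13) = -4 (attained at k = 1)
  C[2][0] = min over k of (A[2][0] + B[0][0] = -2 + 7 = 5, A[2][1] + B[1][0] = -3 + -5 = -8, A[2][2] + B[2][0] = 10 + 3 = 13) = -8 (attained at k = 1)
  C[2][1] = min over k of (A[2][0] + B[0][1] = -2 + -5 = -7, A[2][1] + B[1][1] = -3 + 4 = 1, A[2][2] + B[2][1] = 10 + 1 = 11) = -7 (attained at k = 0)
  C[2][2] = min over k of (A[2][0] + B[0][2] = -2 + -2 = -4, A[2][1] + B[1][2] = -3 + 1 = -2, A[2][2] + B[2][2] = 10 + 4 = 14) = -4 (attained at k = 0)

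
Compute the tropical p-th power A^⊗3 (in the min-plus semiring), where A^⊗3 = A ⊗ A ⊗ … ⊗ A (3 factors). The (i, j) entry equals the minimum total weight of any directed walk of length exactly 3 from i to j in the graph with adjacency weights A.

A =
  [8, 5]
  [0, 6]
A^⊗3 =
  [11, 10]
  [5, 11]

Each entry (A^⊗3)_ij equals the minimum over all length-3 walks i = v_0 → v_1 → … → v_3 = j of Σ_t A[v_t][v_{t+1}]. For example, for (i, j) = (0, 1) we minimise over 4 possible intermediate vertex sequences; the minimum is 10, attained along the walk 0 → 1 → 0 → 1.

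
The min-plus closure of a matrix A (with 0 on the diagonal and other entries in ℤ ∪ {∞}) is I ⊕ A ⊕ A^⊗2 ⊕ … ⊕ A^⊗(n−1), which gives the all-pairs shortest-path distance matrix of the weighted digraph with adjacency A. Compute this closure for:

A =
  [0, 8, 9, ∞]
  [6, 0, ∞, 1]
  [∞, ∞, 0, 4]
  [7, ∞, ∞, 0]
Closure =
  [0, 8, 9, 9]
  [6, 0, 15, 1]
  [11, 19, 0, 4]
  [7, 15, 16, 0]

This is the Floyd-Warshall all-pairs shortest-path computation. For each intermediate vertex k = 0, 1, …, 3, update dist[i][j] ← min(dist[i][j], dist[i][k] + dist[k][j]). The final matrix gives, for each (i, j), the minimum total weight of any directed path from i to j (possibly empty when i = j).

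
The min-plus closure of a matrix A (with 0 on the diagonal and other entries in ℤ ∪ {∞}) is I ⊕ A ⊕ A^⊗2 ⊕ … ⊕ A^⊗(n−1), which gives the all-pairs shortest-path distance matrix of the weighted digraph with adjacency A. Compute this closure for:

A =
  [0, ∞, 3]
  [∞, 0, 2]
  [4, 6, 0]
Closure =
  [0, 9, 3]
  [6, 0, 2]
  [4, 6, 0]

This is the Floyd-Warshall all-pairs shortest-path computation. For each intermediate vertex k = 0, 1, …, 2, update dist[i][j] ← min(dist[i][j], dist[i][k] + dist[k][j]). The final matrix gives, for each (i, j), the minimum total weight of any directed path from i to j (possibly empty when i = j).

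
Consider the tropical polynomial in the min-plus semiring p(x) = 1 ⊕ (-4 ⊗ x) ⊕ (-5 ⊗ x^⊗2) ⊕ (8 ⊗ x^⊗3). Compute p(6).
p(6) = 1

A tropical monomial a ⊗ x^⊗i evaluates to a + i · x. Evaluating each term at x = 6:
  Term 0 contributes 1 + 0 · 6 = 1
  Term 1 contributes -4 + 1 · 6 = 2
  Term 2 contributes -5 + 2 · 6 = 7
  Term 3 contributes 8 + 3 · 6 = 26
p(6) = ⊕ of these = min[1, 2, 7, 26] = 1.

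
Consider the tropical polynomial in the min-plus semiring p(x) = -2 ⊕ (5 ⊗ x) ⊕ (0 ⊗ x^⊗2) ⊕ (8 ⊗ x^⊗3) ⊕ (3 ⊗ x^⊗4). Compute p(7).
p(7) = -2

A tropical monomial a ⊗ x^⊗i evaluates to a + i · x. Evaluating each term at x = 7:
  Term 0 contributes -2 + 0 · 7 = -2
  Term 1 contributes 5 + 1 · 7 = 12
  Term 2 contributes 0 + 2 · 7 = 14
  Term 3 contributes 8 + 3 · 7 = 29
  Term 4 contributes 3 + 4 · 7 = 31
p(7) = ⊕ of these = min[-2, 12, 14, 29, 31] = -2.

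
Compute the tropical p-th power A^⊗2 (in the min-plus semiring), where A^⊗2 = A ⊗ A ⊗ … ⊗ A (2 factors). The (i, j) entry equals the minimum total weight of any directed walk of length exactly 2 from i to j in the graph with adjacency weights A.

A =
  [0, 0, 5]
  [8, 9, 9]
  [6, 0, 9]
A^⊗2 =
  [0, 0, 5]
  [8, 8, 13]
  [6, 6, 9]

Each entry (A^⊗2)_ij equals the minimum over all length-2 walks i = v_0 → v_1 → … → v_2 = j of Σ_t A[v_t][v_{t+1}]. For example, for (i, j) = (0, 2) we minimise over 3 possible intermediate vertex sequences; the minimum is 5, attained along the walk 0 → 0 → 2.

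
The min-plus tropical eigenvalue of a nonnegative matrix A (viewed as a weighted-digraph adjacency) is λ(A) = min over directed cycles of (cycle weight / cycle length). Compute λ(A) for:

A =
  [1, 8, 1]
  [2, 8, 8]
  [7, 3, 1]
λ(A) = 1

Enumerate directed cycles and compute their means (weight / length). Sample:
  cycle 0 → 0: weight = 1, length = 1, mean = 1/1 ≈ 1.000
  cycle 1 → 1: weight = 8, length = 1, mean = 8/1 ≈ 8.000
  cycle 2 → 2: weight = 1, length = 1, mean = 1/1 ≈ 1.000
  cycle 0 → 1 → 0: weight = 10, length = 2, mean = 10/2 ≈ 5.000
  cycle 0 → 2 → 0: weight = 8, length = 2, mean = 8/2 ≈ 4.000
  cycle 1 → 0 → 1: weight = 10, length = 2, mean = 10/2 ≈ 5.000
Minimum mean = 1.000, attained e.g. along the cycle 0 → 0 with weight 1 and length 1. So λ(A) = 1/1 = 1.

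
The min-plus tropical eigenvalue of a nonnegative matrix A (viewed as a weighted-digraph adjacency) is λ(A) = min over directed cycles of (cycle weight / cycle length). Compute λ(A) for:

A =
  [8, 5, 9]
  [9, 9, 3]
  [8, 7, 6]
λ(A) = 5

Enumerate directed cycles and compute their means (weight / length). Sample:
  cycle 0 → 0: weight = 8, length = 1, mean = 8/1 ≈ 8.000
  cycle 1 → 1: weight = 9, length = 1, mean = 9/1 ≈ 9.000
  cycle 2 → 2: weight = 6, length = 1, mean = 6/1 ≈ 6.000
  cycle 0 → 1 → 0: weight = 14, length = 2, mean = 14/2 ≈ 7.000
  cycle 0 → 2 → 0: weight = 17, length = 2, mean = 17/2 ≈ 8.500
  cycle 1 → 0 → 1: weight = 14, length = 2, mean = 14/2 ≈ 7.000
Minimum mean = 5.000, attained e.g. along the cycle 1 → 2 → 1 with weight 10 and length 2. So λ(A) = 10/2 = 5.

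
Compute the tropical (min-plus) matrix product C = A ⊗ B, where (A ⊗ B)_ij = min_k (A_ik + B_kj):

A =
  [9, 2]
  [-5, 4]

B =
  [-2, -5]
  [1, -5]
A ⊗ B =
  [3, -3]
  [-7, -10]

Apply the min-plus product entry-by-entry:
  C[0][0] = min over k of (A[0][0] + B[0][0] = 9 + -2 = 7, A[0][1] + B[1][0] = 2 + 1 = 3) = 3 (attained at k = 1)
  C[0][1] = min over k of (A[0][0] + B[0][1] = 9 + -5 = 4, A[0][1] + B[1][1] = 2 + -5 = -3) = -3 (attained at k = 1)
  C[1][0] = min over k of (A[1][0] + B[0][0] = -5 + -2 = -7, A[1][1] + B[1][0] = 4 + 1 = 5) = -7 (attained at k = 0)
  C[1][1] = min over k of (A[1][0] + B[0][1] = -5 + -5 = -10, A[1][1] + B[1][1] = 4 + -5 = -1) = -10 (attained at k = 0)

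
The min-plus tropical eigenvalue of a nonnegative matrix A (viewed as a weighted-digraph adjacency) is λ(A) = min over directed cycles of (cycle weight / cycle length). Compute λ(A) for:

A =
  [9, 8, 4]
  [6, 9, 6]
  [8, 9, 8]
λ(A) = 6

Enumerate directed cycles and compute their means (weight / length). Sample:
  cycle 0 → 0: weight = 9, length = 1, mean = 9/1 ≈ 9.000
  cycle 1 → 1: weight = 9, length = 1, mean = 9/1 ≈ 9.000
  cycle 2 → 2: weight = 8, length = 1, mean = 8/1 ≈ 8.000
  cycle 0 → 1 → 0: weight = 14, length = 2, mean = 14/2 ≈ 7.000
  cycle 0 → 2 → 0: weight = 12, length = 2, mean = 12/2 ≈ 6.000
  cycle 1 → 0 → 1: weight = 14, length = 2, mean = 14/2 ≈ 7.000
Minimum mean = 6.000, attained e.g. along the cycle 0 → 2 → 0 with weight 12 and length 2. So λ(A) = 12/2 = 6.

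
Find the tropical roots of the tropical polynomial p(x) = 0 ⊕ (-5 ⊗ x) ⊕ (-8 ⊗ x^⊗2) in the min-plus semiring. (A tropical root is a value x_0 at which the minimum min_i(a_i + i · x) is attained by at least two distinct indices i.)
Roots: {3, 5}

Each tropical root is a break point of the lower envelope of the lines y = a_i + i · x (there are 3 lines, with slopes 0, 1, ..., 2). Only the lines that attain the minimum somewhere contribute to roots; other lines are dominated. Here the surviving (envelope) indices are i = 2, i = 1, i = 0.
Intersections between consecutive envelope lines give the roots: for adjacent envelope indices i < j the intersection is x = (a_i − a_j) / (j − i). Reading off the sorted break points: {3, 5}.
Verification: at each break x_0, at least two indices attain the minimum of min_i(a_i + i · x_0).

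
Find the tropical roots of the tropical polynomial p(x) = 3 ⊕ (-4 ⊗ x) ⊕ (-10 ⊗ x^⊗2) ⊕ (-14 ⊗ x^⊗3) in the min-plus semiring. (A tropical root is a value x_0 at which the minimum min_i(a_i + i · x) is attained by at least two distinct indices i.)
Roots: {4, 6, 7}

Each tropical root is a break point of the lower envelope of the lines y = a_i + i · x (there are 4 lines, with slopes 0, 1, ..., 3). Only the lines that attain the minimum somewhere contribute to roots; other lines are dominated. Here the surviving (envelope) indices are i = 3, i = 2, i = 1, i = 0.
Intersections between consecutive envelope lines give the roots: for adjacent envelope indices i < j the intersection is x = (a_i − a_j) / (j − i). Reading off the sorted break points: {4, 6, 7}.
Verification: at each break x_0, at least two indices attain the minimum of min_i(a_i + i · x_0).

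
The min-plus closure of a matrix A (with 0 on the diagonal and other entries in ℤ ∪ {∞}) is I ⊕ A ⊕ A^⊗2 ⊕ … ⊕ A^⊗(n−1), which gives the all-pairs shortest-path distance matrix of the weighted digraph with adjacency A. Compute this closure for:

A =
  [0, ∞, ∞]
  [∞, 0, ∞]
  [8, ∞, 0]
Closure =
  [0, ∞, ∞]
  [∞, 0, ∞]
  [8, ∞, 0]

This is the Floyd-Warshall all-pairs shortest-path computation. For each intermediate vertex k = 0, 1, …, 2, update dist[i][j] ← min(dist[i][j], dist[i][k] + dist[k][j]). The final matrix gives, for each (i, j), the minimum total weight of any directed path from i to j (possibly empty when i = j).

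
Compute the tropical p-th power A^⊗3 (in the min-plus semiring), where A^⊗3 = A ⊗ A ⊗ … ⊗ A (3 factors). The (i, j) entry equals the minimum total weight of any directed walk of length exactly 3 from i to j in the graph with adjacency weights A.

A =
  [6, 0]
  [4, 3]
A^⊗3 =
  [7, 4]
  [8, 7]

Each entry (A^⊗3)_ij equals the minimum over all length-3 walks i = v_0 → v_1 → … → v_3 = j of Σ_t A[v_t][v_{t+1}]. For example, for (i, j) = (0, 1) we minimise over 4 possible intermediate vertex sequences; the minimum is 4, attained along the walk 0 → 1 → 0 → 1.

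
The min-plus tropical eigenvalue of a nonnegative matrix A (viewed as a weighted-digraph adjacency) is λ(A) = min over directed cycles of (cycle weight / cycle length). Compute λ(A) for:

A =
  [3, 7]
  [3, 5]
λ(A) = 3

Enumerate directed cycles and compute their means (weight / length). Sample:
  cycle 0 → 0: weight = 3, length = 1, mean = 3/1 ≈ 3.000
  cycle 1 → 1: weight = 5, length = 1, mean = 5/1 ≈ 5.000
  cycle 0 → 1 → 0: weight = 10, length = 2, mean = 10/2 ≈ 5.000
  cycle 1 → 0 → 1: weight = 10, length = 2, mean = 10/2 ≈ 5.000
Minimum mean = 3.000, attained e.g. along the cycle 0 → 0 with weight 3 and length 1. So λ(A) = 3/1 = 3.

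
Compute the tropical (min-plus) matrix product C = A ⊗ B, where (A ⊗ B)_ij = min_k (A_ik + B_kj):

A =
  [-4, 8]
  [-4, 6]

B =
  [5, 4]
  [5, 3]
A ⊗ B =
  [1, 0]
  [1, 0]

Apply the min-plus product entry-by-entry:
  C[0][0] = min over k of (A[0][0] + B[0][0] = -4 + 5 = 1, A[0][1] + B[1][0] = 8 + 5 = 13) = 1 (attained at k = 0)
  C[0][1] = min over k of (A[0][0] + B[0][1] = -4 + 4 = 0, A[0][1] + B[1][1] = 8 + 3 = 11) = 0 (attained at k = 0)
  C[1][0] = min over k of (A[1][0] + B[0][0] = -4 + 5 = 1, A[1][1] + B[1][0] = 6 + 5 = 11) = 1 (attained at k = 0)
  C[1][1] = min over k of (A[1][0] + B[0][1] = -4 + 4 = 0, A[1][1] + B[1][1] = 6 + 3 = 9) = 0 (attained at k = 0)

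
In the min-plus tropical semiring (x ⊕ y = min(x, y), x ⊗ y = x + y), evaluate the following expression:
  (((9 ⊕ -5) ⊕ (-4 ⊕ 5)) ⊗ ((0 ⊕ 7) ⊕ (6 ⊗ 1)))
(((9 ⊕ -5) ⊕ (-4 ⊕ 5)) ⊗ ((0 ⊕ 7) ⊕ (6 ⊗ 1))) = -5

Expand innermost to outermost. Recall ⊕ takes the minimum of its arguments and ⊗ takes their sum. Working out the expression (((9 ⊕ -5) ⊕ (-4 ⊕ 5)) ⊗ ((0 ⊕ 7) ⊕ (6 ⊗ 1))) gives -5.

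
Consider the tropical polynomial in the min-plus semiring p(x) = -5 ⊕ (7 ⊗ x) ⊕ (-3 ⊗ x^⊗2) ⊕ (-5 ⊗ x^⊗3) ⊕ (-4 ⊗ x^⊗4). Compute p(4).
p(4) = -5

A tropical monomial a ⊗ x^⊗i evaluates to a + i · x. Evaluating each term at x = 4:
  Term 0 contributes -5 + 0 · 4 = -5
  Term 1 contributes 7 + 1 · 4 = 11
  Term 2 contributes -3 + 2 · 4 = 5
  Term 3 contributes -5 + 3 · 4 = 7
  Term 4 contributes -4 + 4 · 4 = 12
p(4) = ⊕ of these = min[-5, 11, 5, 7, 12] = -5.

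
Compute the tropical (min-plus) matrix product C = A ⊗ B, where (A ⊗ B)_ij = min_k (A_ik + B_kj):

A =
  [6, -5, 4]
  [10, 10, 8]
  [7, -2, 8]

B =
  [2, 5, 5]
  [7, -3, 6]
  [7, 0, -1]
A ⊗ B =
  [2, -8, 1]
  [12, 7, 7]
  [5, -5, 4]

Apply the min-plus product entry-by-entry:
  C[0][0] = min over k of (A[0][0] + B[0][0] = 6 + 2 = 8, A[0][1] + B[1][0] = -5 + 7 = 2, A[0][2] + B[2][0] = 4 + 7 = 11) = 2 (attained at k = 1)
  C[0][1] = min over k of (A[0][0] + B[0][1] = 6 + 5 = 11, A[0][1] + B[1][1] = -5 + -3 = -8, A[0][2] + B[2][1] = 4 + 0 = 4) = -8 (attained at k = 1)
  C[0][2] = min over k of (A[0][0] + B[0][2] = 6 + 5 = 11, A[0][1] + B[1][2] = -5 + 6 = 1, A[0][2] + B[2][2] = 4 + -1 = 3) = 1 (attained at k = 1)
  C[1][0] = min over k of (A[1][0] + B[0][0] = 10 + 2 = 12, A[1][1] + B[1][0] = 10 + 7 = 17, A[1][2] + B[2][0] = 8 + 7 = 15) = 12 (attained at k = 0)
  C[1][1] = min over k of (A[1][0] + B[0][1] = 10 + 5 = 15, A[1][1] + B[1][1] = 10 + -3 = 7, A[1][2] + B[2][1] = 8 + 0 = 8) = 7 (attained at k = 1)
  C[1][2] = min over k of (A[1][0] + B[0][2] = 10 + 5 = 15, A[1][1] + B[1][2] = 10 + 6 = 16, A[1][2] + B[2][2] = 8 + -1 = 7) = 7 (attained at k = 2)
  C[2][0] = min over k of (A[2][0] + B[0][0] = 7 + 2 = 9, A[2][1] + B[1][0] = -2 + 7 = 5, A[2][2] + B[2][0] = 8 + 7 = 15) = 5 (attained at k = 1)
  C[2][1] = min over k of (A[2][0] + B[0][1] = 7 + 5 = 12, A[2][1] + B[1][1] = -2 + -3 = -5, A[2][2] + B[2][1] = 8 + 0 = 8) = -5 (attained at k = 1)
  C[2][2] = min over k of (A[2][0] + B[0][2] = 7 + 5 = 12, A[2][1] + B[1][2] = -2 + 6 = 4, A[2][2] + B[2][2] = 8 + -1 = 7) = 4 (attained at k = 1)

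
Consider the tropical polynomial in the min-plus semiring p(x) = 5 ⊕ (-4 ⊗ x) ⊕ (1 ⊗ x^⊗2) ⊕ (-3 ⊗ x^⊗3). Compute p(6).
p(6) = 2

A tropical monomial a ⊗ x^⊗i evaluates to a + i · x. Evaluating each term at x = 6:
  Term 0 contributes 5 + 0 · 6 = 5
  Term 1 contributes -4 + 1 · 6 = 2
  Term 2 contributes 1 + 2 · 6 = 13
  Term 3 contributes -3 + 3 · 6 = 15
p(6) = ⊕ of these = min[5, 2, 13, 15] = 2.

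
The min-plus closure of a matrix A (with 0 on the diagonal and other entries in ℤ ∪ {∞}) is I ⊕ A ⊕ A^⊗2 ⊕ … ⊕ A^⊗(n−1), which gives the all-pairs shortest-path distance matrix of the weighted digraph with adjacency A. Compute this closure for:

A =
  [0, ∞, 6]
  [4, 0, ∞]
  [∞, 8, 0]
Closure =
  [0, 14, 6]
  [4, 0, 10]
  [12, 8, 0]

This is the Floyd-Warshall all-pairs shortest-path computation. For each intermediate vertex k = 0, 1, …, 2, update dist[i][j] ← min(dist[i][j], dist[i][k] + dist[k][j]). The final matrix gives, for each (i, j), the minimum total weight of any directed path from i to j (possibly empty when i = j).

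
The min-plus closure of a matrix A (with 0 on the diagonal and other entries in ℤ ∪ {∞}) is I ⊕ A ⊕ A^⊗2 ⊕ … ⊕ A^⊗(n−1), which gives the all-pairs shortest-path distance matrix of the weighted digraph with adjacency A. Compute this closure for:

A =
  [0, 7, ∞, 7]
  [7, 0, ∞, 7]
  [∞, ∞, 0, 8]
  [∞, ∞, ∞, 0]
Closure =
  [0, 7, ∞, 7]
  [7, 0, ∞, 7]
  [∞, ∞, 0, 8]
  [∞, ∞, ∞, 0]

This is the Floyd-Warshall all-pairs shortest-path computation. For each intermediate vertex k = 0, 1, …, 3, update dist[i][j] ← min(dist[i][j], dist[i][k] + dist[k][j]). The final matrix gives, for each (i, j), the minimum total weight of any directed path from i to j (possibly empty when i = j).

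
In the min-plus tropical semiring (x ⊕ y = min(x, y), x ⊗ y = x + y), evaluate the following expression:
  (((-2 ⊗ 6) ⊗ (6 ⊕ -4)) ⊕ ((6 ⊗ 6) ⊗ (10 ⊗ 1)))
(((-2 ⊗ 6) ⊗ (6 ⊕ -4)) ⊕ ((6 ⊗ 6) ⊗ (10 ⊗ 1))) = 0

Expand innermost to outermost. Recall ⊕ takes the minimum of its arguments and ⊗ takes their sum. Working out the expression (((-2 ⊗ 6) ⊗ (6 ⊕ -4)) ⊕ ((6 ⊗ 6) ⊗ (10 ⊗ 1))) gives 0.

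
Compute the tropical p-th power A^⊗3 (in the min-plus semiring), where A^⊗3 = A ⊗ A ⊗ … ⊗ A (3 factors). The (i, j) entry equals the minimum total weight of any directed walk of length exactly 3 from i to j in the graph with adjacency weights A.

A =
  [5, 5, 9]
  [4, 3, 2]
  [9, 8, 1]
A^⊗3 =
  [12, 11, 8]
  [10, 9, 4]
  [11, 10, 3]

Each entry (A^⊗3)_ij equals the minimum over all length-3 walks i = v_0 → v_1 → … → v_3 = j of Σ_t A[v_t][v_{t+1}]. For example, for (i, j) = (0, 2) we minimise over 9 possible intermediate vertex sequences; the minimum is 8, attained along the walk 0 → 1 → 2 → 2.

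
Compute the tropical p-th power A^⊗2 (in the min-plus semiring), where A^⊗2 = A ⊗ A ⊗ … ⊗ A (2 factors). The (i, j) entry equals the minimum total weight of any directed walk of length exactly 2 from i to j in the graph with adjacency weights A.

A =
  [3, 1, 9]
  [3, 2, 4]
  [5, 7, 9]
A^⊗2 =
  [4, 3, 5]
  [5, 4, 6]
  [8, 6, 11]

Each entry (A^⊗2)_ij equals the minimum over all length-2 walks i = v_0 → v_1 → … → v_2 = j of Σ_t A[v_t][v_{t+1}]. For example, for (i, j) = (0, 2) we minimise over 3 possible intermediate vertex sequences; the minimum is 5, attained along the walk 0 → 1 → 2.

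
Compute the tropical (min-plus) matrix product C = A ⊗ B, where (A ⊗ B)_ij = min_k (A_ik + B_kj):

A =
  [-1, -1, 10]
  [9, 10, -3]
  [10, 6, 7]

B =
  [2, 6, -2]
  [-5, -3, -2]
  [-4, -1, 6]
A ⊗ B =
  [-6, -4, -3]
  [-7, -4, 3]
  [1, 3, 4]

Apply the min-plus product entry-by-entry:
  C[0][0] = min over k of (A[0][0] + B[0][0] = -1 + 2 = 1, A[0][1] + B[1][0] = -1 + -5 = -6, A[0][2] + B[2][0] = 10 + -4 = 6) = -6 (attained at k = 1)
  C[0][1] = min over k of (A[0][0] + B[0][1] = -1 + 6 = 5, A[0][1] + B[1][1] = -1 + -3 = -4, A[0][2] + B[2][1] = 10 + -1 = 9) = -4 (attained at k = 1)
  C[0][2] = min over k of (A[0][0] + B[0][2] = -1 + -2 = -3, A[0][1] + B[1][2] = -1 + -2 = -3, A[0][2] + B[2][2] = 10 + 6 = 16) = -3 (attained at k = 0)
  C[1][0] = min over k of (A[1][0] + B[0][0] = 9 + 2 = 11, A[1][1] + B[1][0] = 10 + -5 = 5, A[1][2] + B[2][0] = -3 + -4 = -7) = -7 (attained at k = 2)
  C[1][1] = min over k of (A[1][0] + B[0][1] = 9 + 6 = 15, A[1][1] + B[1][1] = 10 + -3 = 7, A[1][2] + B[2][1] = -3 + -1 = -4) = -4 (attained at k = 2)
  C[1][2] = min over k of (A[1][0] + B[0][2] = 9 + -2 = 7, A[1][1] + B[1][2] = 10 + -2 = 8, A[1][2] + B[2][2] = -3 + 6 = 3) = 3 (attained at k = 2)
  C[2][0] = min over k of (A[2][0] + B[0][0] = 10 + 2 = 12, A[2][1] + B[1][0] = 6 + -5 = 1, A[2][2] + B[2][0] = 7 + -4 = 3) = 1 (attained at k = 1)
  C[2][1] = min over k of (A[2][0] + B[0][1] = 10 + 6 = 16, A[2][1] + B[1][1] = 6 + -3 = 3, A[2][2] + B[2][1] = 7 + -1 = 6) = 3 (attained at k = 1)
  C[2][2] = min over k of (A[2][0] + B[0][2] = 10 + -2 = 8, A[2][1] + B[1][2] = 6 + -2 = 4, A[2][2] + B[2][2] = 7 + 6 = 13) = 4 (attained at k = 1)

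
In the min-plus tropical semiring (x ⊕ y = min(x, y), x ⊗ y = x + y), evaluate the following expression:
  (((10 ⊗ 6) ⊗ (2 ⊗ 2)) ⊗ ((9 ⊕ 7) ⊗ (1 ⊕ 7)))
(((10 ⊗ 6) ⊗ (2 ⊗ 2)) ⊗ ((9 ⊕ 7) ⊗ (1 ⊕ 7))) = 28

Expand innermost to outermost. Recall ⊕ takes the minimum of its arguments and ⊗ takes their sum. Working out the expression (((10 ⊗ 6) ⊗ (2 ⊗ 2)) ⊗ ((9 ⊕ 7) ⊗ (1 ⊕ 7))) gives 28.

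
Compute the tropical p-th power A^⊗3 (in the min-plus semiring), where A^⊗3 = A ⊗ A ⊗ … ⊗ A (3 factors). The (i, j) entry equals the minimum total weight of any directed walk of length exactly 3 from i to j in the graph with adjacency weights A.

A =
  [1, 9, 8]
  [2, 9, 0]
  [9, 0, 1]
A^⊗3 =
  [3, 9, 8]
  [2, 1, 0]
  [3, 0, 1]

Each entry (A^⊗3)_ij equals the minimum over all length-3 walks i = v_0 → v_1 → … → v_3 = j of Σ_t A[v_t][v_{t+1}]. For example, for (i, j) = (0, 2) we minimise over 9 possible intermediate vertex sequences; the minimum is 8, attained along the walk 0 → 2 → 1 → 2.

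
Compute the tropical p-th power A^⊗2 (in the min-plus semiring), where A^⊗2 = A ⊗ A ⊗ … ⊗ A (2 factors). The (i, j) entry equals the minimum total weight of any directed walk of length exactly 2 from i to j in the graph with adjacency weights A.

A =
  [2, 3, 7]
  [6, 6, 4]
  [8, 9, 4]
A^⊗2 =
  [4, 5, 7]
  [8, 9, 8]
  [10, 11, 8]

Each entry (A^⊗2)_ij equals the minimum over all length-2 walks i = v_0 → v_1 → … → v_2 = j of Σ_t A[v_t][v_{t+1}]. For example, for (i, j) = (0, 2) we minimise over 3 possible intermediate vertex sequences; the minimum is 7, attained along the walk 0 → 1 → 2.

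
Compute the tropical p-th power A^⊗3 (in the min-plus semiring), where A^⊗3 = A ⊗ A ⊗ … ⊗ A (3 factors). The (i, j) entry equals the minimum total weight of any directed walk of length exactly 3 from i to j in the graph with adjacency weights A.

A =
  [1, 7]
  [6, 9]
A^⊗3 =
  [3, 9]
  [8, 14]

Each entry (A^⊗3)_ij equals the minimum over all length-3 walks i = v_0 → v_1 → … → v_3 = j of Σ_t A[v_t][v_{t+1}]. For example, for (i, j) = (0, 1) we minimise over 4 possible intermediate vertex sequences; the minimum is 9, attained along the walk 0 → 0 → 0 → 1.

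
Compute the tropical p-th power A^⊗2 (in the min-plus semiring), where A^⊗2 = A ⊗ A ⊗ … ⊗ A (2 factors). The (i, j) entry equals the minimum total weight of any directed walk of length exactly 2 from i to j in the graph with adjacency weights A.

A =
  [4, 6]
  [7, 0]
A^⊗2 =
  [8, 6]
  [7, 0]

Each entry (A^⊗2)_ij equals the minimum over all length-2 walks i = v_0 → v_1 → … → v_2 = j of Σ_t A[v_t][v_{t+1}]. For example, for (i, j) = (0, 1) we minimise over 2 possible intermediate vertex sequences; the minimum is 6, attained along the walk 0 → 1 → 1.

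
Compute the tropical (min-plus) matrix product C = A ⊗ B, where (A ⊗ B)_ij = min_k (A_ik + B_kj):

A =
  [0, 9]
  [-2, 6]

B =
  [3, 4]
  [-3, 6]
A ⊗ B =
  [3, 4]
  [1, 2]

Apply the min-plus product entry-by-entry:
  C[0][0] = min over k of (A[0][0] + B[0][0] = 0 + 3 = 3, A[0][1] + B[1][0] = 9 + -3 = 6) = 3 (attained at k = 0)
  C[0][1] = min over k of (A[0][0] + B[0][1] = 0 + 4 = 4, A[0][1] + B[1][1] = 9 + 6 = 15) = 4 (attained at k = 0)
  C[1][0] = min over k of (A[1][0] + B[0][0] = -2 + 3 = 1, A[1][1] + B[1][0] = 6 + -3 = 3) = 1 (attained at k = 0)
  C[1][1] = min over k of (A[1][0] + B[0][1] = -2 + 4 = 2, A[1][1] + B[1][1] = 6 + 6 = 12) = 2 (attained at k = 0)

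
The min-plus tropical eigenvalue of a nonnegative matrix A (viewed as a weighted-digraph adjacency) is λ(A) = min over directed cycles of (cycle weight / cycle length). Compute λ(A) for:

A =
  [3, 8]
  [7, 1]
λ(A) = 1

Enumerate directed cycles and compute their means (weight / length). Sample:
  cycle 0 → 0: weight = 3, length = 1, mean = 3/1 ≈ 3.000
  cycle 1 → 1: weight = 1, length = 1, mean = 1/1 ≈ 1.000
  cycle 0 → 1 → 0: weight = 15, length = 2, mean = 15/2 ≈ 7.500
  cycle 1 → 0 → 1: weight = 15, length = 2, mean = 15/2 ≈ 7.500
Minimum mean = 1.000, attained e.g. along the cycle 1 → 1 with weight 1 and length 1. So λ(A) = 1/1 = 1.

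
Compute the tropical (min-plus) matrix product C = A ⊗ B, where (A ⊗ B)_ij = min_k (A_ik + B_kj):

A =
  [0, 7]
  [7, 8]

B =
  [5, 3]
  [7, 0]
A ⊗ B =
  [5, 3]
  [12, 8]

Apply the min-plus product entry-by-entry:
  C[0][0] = min over k of (A[0][0] + B[0][0] = 0 + 5 = 5, A[0][1] + B[1][0] = 7 + 7 = 14) = 5 (attained at k = 0)
  C[0][1] = min over k of (A[0][0] + B[0][1] = 0 + 3 = 3, A[0][1] + B[1][1] = 7 + 0 = 7) = 3 (attained at k = 0)
  C[1][0] = min over k of (A[1][0] + B[0][0] = 7 + 5 = 12, A[1][1] + B[1][0] = 8 + 7 = 15) = 12 (attained at k = 0)
  C[1][1] = min over k of (A[1][0] + B[0][1] = 7 + 3 = 10, A[1][1] + B[1][1] = 8 + 0 = 8) = 8 (attained at k = 1)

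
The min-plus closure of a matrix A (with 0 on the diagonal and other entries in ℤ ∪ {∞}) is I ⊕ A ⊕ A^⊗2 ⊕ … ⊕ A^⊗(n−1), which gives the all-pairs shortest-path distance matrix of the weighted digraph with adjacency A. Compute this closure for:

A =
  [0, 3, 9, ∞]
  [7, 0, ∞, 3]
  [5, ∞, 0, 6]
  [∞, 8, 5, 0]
Closure =
  [0, 3, 9, 6]
  [7, 0, 8, 3]
  [5, 8, 0, 6]
  [10, 8, 5, 0]

This is the Floyd-Warshall all-pairs shortest-path computation. For each intermediate vertex k = 0, 1, …, 3, update dist[i][j] ← min(dist[i][j], dist[i][k] + dist[k][j]). The final matrix gives, for each (i, j), the minimum total weight of any directed path from i to j (possibly empty when i = j).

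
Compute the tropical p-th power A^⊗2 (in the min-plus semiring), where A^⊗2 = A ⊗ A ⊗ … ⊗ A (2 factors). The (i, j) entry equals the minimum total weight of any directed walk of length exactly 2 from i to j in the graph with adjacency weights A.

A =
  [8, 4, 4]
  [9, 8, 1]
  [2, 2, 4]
A^⊗2 =
  [6, 6, 5]
  [3, 3, 5]
  [6, 6, 3]

Each entry (A^⊗2)_ij equals the minimum over all length-2 walks i = v_0 → v_1 → … → v_2 = j of Σ_t A[v_t][v_{t+1}]. For example, for (i, j) = (0, 2) we minimise over 3 possible intermediate vertex sequences; the minimum is 5, attained along the walk 0 → 1 → 2.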